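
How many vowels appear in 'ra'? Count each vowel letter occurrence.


Scanning each character of 'ra':
  Position 1: 'r' -> consonant (running count: 0)
  Position 2: 'a' -> vowel (running count: 1)
Total vowels: 1

1


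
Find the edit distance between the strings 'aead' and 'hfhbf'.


Building DP table for s1='aead' (len 4) and s2='hfhbf' (len 5):
       h  f  h  b  f
    0  1  2  3  4  5
  a 1  1  2  3  4  5
  e 2  2  2  3  4  5
  a 3  3  3  3  4  5
  d 4  4  4  4  4  5
Edit distance = dp[4][5] = 5

5


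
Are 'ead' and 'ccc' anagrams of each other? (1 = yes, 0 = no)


Sort characters of 'ead': 'ade'
Sort characters of 'ccc': 'ccc'
Sorted forms differ -> they are NOT anagrams
Result: 0

0


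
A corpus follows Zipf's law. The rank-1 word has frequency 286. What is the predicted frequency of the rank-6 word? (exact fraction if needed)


Zipf's law: freq(rank) = f1 / rank
f1 = 286, rank = 6
freq = 286 / 6
GCD(286, 6) = 2
Simplified: 143/3

143/3


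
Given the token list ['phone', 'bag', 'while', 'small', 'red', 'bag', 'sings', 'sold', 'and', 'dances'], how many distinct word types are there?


Listing all tokens and tracking unique types:
  Token 1: 'phone' -> NEW (unique so far: 1)
  Token 2: 'bag' -> NEW (unique so far: 2)
  Token 3: 'while' -> NEW (unique so far: 3)
  Token 4: 'small' -> NEW (unique so far: 4)
  Token 5: 'red' -> NEW (unique so far: 5)
  Token 6: 'bag' -> duplicate (unique so far: 5)
  Token 7: 'sings' -> NEW (unique so far: 6)
  Token 8: 'sold' -> NEW (unique so far: 7)
  Token 9: 'and' -> NEW (unique so far: 8)
  Token 10: 'dances' -> NEW (unique so far: 9)
Unique types: ('and', 'bag', 'dances', 'phone', 'red', 'sings', 'small', 'sold', 'while')
Vocabulary size: 9

9


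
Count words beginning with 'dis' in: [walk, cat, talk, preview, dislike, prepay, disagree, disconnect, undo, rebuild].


Checking each word for prefix 'dis':
  'walk' -> no (count: 0)
  'cat' -> no (count: 0)
  'talk' -> no (count: 0)
  'preview' -> no (count: 0)
  'dislike' -> YES, starts with 'dis' (count: 1)
  'prepay' -> no (count: 1)
  'disagree' -> YES, starts with 'dis' (count: 2)
  'disconnect' -> YES, starts with 'dis' (count: 3)
  'undo' -> no (count: 3)
  'rebuild' -> no (count: 3)
Total with prefix 'dis': 3

3


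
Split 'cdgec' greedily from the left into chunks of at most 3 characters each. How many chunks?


'cdgec' has 5 characters.
Chunking with max size 3:
  Chunk 1: 'cdg' (positions 0-2)
  Chunk 2: 'ec' (positions 3-4)
Total chunks: ceil(5 / 3) = 2

2


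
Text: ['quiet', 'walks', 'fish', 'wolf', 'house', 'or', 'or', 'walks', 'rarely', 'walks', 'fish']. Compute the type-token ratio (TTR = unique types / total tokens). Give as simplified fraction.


Tokens: 11
Unique types: ('fish', 'house', 'or', 'quiet', 'rarely', 'walks', 'wolf') = 7
TTR = 7/11
Already in lowest terms.

7/11


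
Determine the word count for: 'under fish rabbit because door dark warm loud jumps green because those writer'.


Counting words by splitting on spaces:
  Word 1: 'under'
  Word 2: 'fish'
  Word 3: 'rabbit'
  Word 4: 'because'
  Word 5: 'door'
  Word 6: 'dark'
  Word 7: 'warm'
  Word 8: 'loud'
  Word 9: 'jumps'
  Word 10: 'green'
  Word 11: 'because'
  Word 12: 'those'
  Word 13: 'writer'
Total words: 13

13


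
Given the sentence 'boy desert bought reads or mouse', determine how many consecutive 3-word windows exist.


Word trigrams from [6] words:
  Trigram 1: (boy desert bought)
  Trigram 2: (desert bought reads)
  Trigram 3: (bought reads or)
  Trigram 4: (reads or mouse)
Total word trigrams: 6 - 2 = 4

4


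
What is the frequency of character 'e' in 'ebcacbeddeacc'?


Scanning 'ebcacbeddeacc' for 'e':
  Position 0: 'e' -> MATCH (count: 1)
  Position 6: 'e' -> MATCH (count: 2)
  Position 9: 'e' -> MATCH (count: 3)
Total occurrences of 'e': 3

3


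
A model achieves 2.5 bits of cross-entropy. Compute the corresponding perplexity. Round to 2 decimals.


Perplexity formula: PP = 2^H
H = 2.5
PP = 2^2.5
Decompose: 2^2.5 = 2^2 * 2^0.5 = 2^2 * sqrt(2)
2^2 = 4, sqrt(2) ~ 1.4142136
PP ~ 4 * 1.4142136 = 5.6568544
Rounded to 2 decimals: 5.66

5.66


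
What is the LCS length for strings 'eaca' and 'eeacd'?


DP table for LCS of 'eaca' and 'eeacd':
       e  e  a  c  d
    0  0  0  0  0  0
  e 0  1  1  1  1  1
  a 0  1  1  2  2  2
  c 0  1  1  2  3  3
  a 0  1  1  2  3  3
LCS: 'eac'
LCS length = 3

3


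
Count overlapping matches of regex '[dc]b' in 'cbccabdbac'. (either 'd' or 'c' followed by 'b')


Pattern: [dc]b means either 'd' or 'c' followed by 'b'.
Scanning 'cbccabdbac' position-by-position:
  Pos 0: window 'cb' -> MATCH
  Pos 1: window 'bc' -> no
  Pos 2: window 'cc' -> no
  Pos 3: window 'ca' -> no
  Pos 4: window 'ab' -> no
  Pos 5: window 'bd' -> no
  Pos 6: window 'db' -> MATCH
  Pos 7: window 'ba' -> no
  Pos 8: window 'ac' -> no
  Pos 9: window 'c' -> no
Total matches: 2

2


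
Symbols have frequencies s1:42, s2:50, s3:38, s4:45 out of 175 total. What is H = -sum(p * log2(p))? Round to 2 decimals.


Computing entropy H = -sum(p_i * log2(p_i)):
  s1: p = 42/175 = 0.2400, -p*log2(p) = 0.4941
  s2: p = 50/175 = 0.2857, -p*log2(p) = 0.5164
  s3: p = 38/175 = 0.2171, -p*log2(p) = 0.4784
  s4: p = 45/175 = 0.2571, -p*log2(p) = 0.5038
H = sum of terms = 1.9927
Rounded to 2 decimals: 1.99

1.99


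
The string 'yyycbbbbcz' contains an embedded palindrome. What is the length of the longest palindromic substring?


Scanning 'yyycbbbbcz' for palindromic substrings.
Substring at positions 3-8: 'cbbbbc'.
Check: reverse('cbbbbc') = 'cbbbbc' -> palindrome confirmed.
Neighbouring characters ('y' / 'z') break symmetry, so it cannot extend further.
No longer palindromic substring exists; longest length = 6

6


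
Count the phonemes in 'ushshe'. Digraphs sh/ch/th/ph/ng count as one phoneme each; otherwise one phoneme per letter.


Parsing 'ushshe' greedily, digraphs first:
  'u' -> vowel phoneme (phonemes so far: 1)
  'sh' -> digraph (1 consonant phoneme) (phonemes so far: 2)
  'sh' -> digraph (1 consonant phoneme) (phonemes so far: 3)
  'e' -> vowel phoneme (phonemes so far: 4)
Total phonemes: 4

4


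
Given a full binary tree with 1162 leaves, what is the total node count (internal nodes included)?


Leaf nodes (terminals): 1162
Internal nodes = n - 1 = 1162 - 1 = 1161
Total = leaves + internal = 1162 + 1161 = 2323

2323


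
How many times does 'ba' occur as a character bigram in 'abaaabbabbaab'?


Scanning 'abaaabbabbaab' for bigram 'ba':
  Position 0: 'ab' -> no
  Position 1: 'ba' -> MATCH
  Position 2: 'aa' -> no
  Position 3: 'aa' -> no
  Position 4: 'ab' -> no
  Position 5: 'bb' -> no
  Position 6: 'ba' -> MATCH
  Position 7: 'ab' -> no
  Position 8: 'bb' -> no
  Position 9: 'ba' -> MATCH
  Position 10: 'aa' -> no
  Position 11: 'ab' -> no
Total matches: 3

3


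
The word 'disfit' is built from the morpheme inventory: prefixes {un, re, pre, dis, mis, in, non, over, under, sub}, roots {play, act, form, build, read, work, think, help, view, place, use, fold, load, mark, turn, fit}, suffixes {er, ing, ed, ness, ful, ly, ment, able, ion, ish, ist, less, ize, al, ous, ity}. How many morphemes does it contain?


Segmenting 'disfit' against the inventory:
  'dis' -> prefix (morpheme 1)
  'fit' -> root (morpheme 2)
Total morphemes: 2

2


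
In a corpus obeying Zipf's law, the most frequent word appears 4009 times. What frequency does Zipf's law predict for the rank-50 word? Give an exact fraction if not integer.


Zipf's law: freq(rank) = f1 / rank
f1 = 4009, rank = 50
freq = 4009 / 50
GCD(4009, 50) = 1
Simplified: 4009/50

4009/50


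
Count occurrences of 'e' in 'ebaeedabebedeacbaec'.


Scanning 'ebaeedabebedeacbaec' for 'e':
  Position 0: 'e' -> MATCH (count: 1)
  Position 3: 'e' -> MATCH (count: 2)
  Position 4: 'e' -> MATCH (count: 3)
  Position 8: 'e' -> MATCH (count: 4)
  Position 10: 'e' -> MATCH (count: 5)
  Position 12: 'e' -> MATCH (count: 6)
  Position 17: 'e' -> MATCH (count: 7)
Total occurrences of 'e': 7

7


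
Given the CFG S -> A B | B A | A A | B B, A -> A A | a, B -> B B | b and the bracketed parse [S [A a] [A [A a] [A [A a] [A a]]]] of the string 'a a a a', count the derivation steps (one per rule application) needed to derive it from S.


Every bracketed nonterminal node [X ...] in the tree is produced by exactly one rule application.
Reading the tree off as a leftmost derivation:
  Step 1: S  =>  A A   (applied S -> A A)
  Step 2: A A  =>  a A   (applied A -> a)
  Step 3: a A  =>  a A A   (applied A -> A A)
  Step 4: a A A  =>  a a A   (applied A -> a)
  Step 5: a a A  =>  a a A A   (applied A -> A A)
  Step 6: a a A A  =>  a a a A   (applied A -> a)
  Step 7: a a a A  =>  a a a a   (applied A -> a)
Final yield: a a a a
Total rewrite steps: 7

7


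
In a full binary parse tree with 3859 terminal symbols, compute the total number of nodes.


Leaf nodes (terminals): 3859
Internal nodes = n - 1 = 3859 - 1 = 3858
Total = leaves + internal = 3859 + 3858 = 7717

7717


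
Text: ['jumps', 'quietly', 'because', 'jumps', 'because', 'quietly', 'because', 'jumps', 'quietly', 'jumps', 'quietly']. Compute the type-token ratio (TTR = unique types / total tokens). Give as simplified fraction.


Tokens: 11
Unique types: ('because', 'jumps', 'quietly') = 3
TTR = 3/11
Already in lowest terms.

3/11


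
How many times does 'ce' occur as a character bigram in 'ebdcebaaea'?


Scanning 'ebdcebaaea' for bigram 'ce':
  Position 0: 'eb' -> no
  Position 1: 'bd' -> no
  Position 2: 'dc' -> no
  Position 3: 'ce' -> MATCH
  Position 4: 'eb' -> no
  Position 5: 'ba' -> no
  Position 6: 'aa' -> no
  Position 7: 'ae' -> no
  Position 8: 'ea' -> no
Total matches: 1

1


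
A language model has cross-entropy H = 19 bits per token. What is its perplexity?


Perplexity formula: PP = 2^H
H = 19
PP = 2^19
PP = 2^19 = 524288

524288


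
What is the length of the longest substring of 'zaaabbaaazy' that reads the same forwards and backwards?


Scanning 'zaaabbaaazy' for palindromic substrings.
Substring at positions 0-9: 'zaaabbaaaz'.
Check: reverse('zaaabbaaaz') = 'zaaabbaaaz' -> palindrome confirmed.
Neighbouring characters ('-' / 'y') break symmetry, so it cannot extend further.
No longer palindromic substring exists; longest length = 10

10


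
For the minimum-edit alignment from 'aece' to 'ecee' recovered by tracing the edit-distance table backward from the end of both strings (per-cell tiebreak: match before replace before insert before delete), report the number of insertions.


Edit distance = 2. Backtracking from cell (4, 4) with preference match > replace > insert > delete,
then listing the resulting alignment 'aece' -> 'ecee' left to right:
  Step 1: delete 'a'
  Step 2: keep 'e'
  Step 3: keep 'c'
  Step 4: insert 'e' [insertion #1]
  Step 5: keep 'e'
Total insertions: 1

1


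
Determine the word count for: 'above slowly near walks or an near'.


Counting words by splitting on spaces:
  Word 1: 'above'
  Word 2: 'slowly'
  Word 3: 'near'
  Word 4: 'walks'
  Word 5: 'or'
  Word 6: 'an'
  Word 7: 'near'
Total words: 7

7


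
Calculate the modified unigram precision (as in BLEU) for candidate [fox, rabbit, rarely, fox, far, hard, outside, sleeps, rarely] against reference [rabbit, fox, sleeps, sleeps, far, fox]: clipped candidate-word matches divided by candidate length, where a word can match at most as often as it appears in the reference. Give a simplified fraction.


Reference word counts: {'far': 1, 'fox': 2, 'rabbit': 1, 'sleeps': 2}
Checking each candidate word (with clipping):
  'fox' -> in reference (ref count 2, used 1/2) -> match (matches: 1)
  'rabbit' -> in reference (ref count 1, used 1/1) -> match (matches: 2)
  'rarely' -> not in reference -> no match (matches: 2)
  'fox' -> in reference (ref count 2, used 2/2) -> match (matches: 3)
  'far' -> in reference (ref count 1, used 1/1) -> match (matches: 4)
  'hard' -> not in reference -> no match (matches: 4)
  'outside' -> not in reference -> no match (matches: 4)
  'sleeps' -> in reference (ref count 2, used 1/2) -> match (matches: 5)
  'rarely' -> not in reference -> no match (matches: 5)
Clipped matches: 5, Candidate length: 9
Precision = 5/9

5/9


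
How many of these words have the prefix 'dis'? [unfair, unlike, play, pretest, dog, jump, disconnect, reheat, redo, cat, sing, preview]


Checking each word for prefix 'dis':
  'unfair' -> no (count: 0)
  'unlike' -> no (count: 0)
  'play' -> no (count: 0)
  'pretest' -> no (count: 0)
  'dog' -> no (count: 0)
  'jump' -> no (count: 0)
  'disconnect' -> YES, starts with 'dis' (count: 1)
  'reheat' -> no (count: 1)
  'redo' -> no (count: 1)
  'cat' -> no (count: 1)
  'sing' -> no (count: 1)
  'preview' -> no (count: 1)
Total with prefix 'dis': 1

1


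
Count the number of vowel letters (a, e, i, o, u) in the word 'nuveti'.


Scanning each character of 'nuveti':
  Position 1: 'n' -> consonant (running count: 0)
  Position 2: 'u' -> vowel (running count: 1)
  Position 3: 'v' -> consonant (running count: 1)
  Position 4: 'e' -> vowel (running count: 2)
  Position 5: 't' -> consonant (running count: 2)
  Position 6: 'i' -> vowel (running count: 3)
Total vowels: 3

3


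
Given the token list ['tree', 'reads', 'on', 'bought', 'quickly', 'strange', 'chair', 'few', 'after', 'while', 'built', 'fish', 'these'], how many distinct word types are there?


Listing all tokens and tracking unique types:
  Token 1: 'tree' -> NEW (unique so far: 1)
  Token 2: 'reads' -> NEW (unique so far: 2)
  Token 3: 'on' -> NEW (unique so far: 3)
  Token 4: 'bought' -> NEW (unique so far: 4)
  Token 5: 'quickly' -> NEW (unique so far: 5)
  Token 6: 'strange' -> NEW (unique so far: 6)
  Token 7: 'chair' -> NEW (unique so far: 7)
  Token 8: 'few' -> NEW (unique so far: 8)
  Token 9: 'after' -> NEW (unique so far: 9)
  Token 10: 'while' -> NEW (unique so far: 10)
  Token 11: 'built' -> NEW (unique so far: 11)
  Token 12: 'fish' -> NEW (unique so far: 12)
  Token 13: 'these' -> NEW (unique so far: 13)
Unique types: ('after', 'bought', 'built', 'chair', 'few', 'fish', 'on', 'quickly', 'reads', 'strange', 'these', 'tree', 'while')
Vocabulary size: 13

13


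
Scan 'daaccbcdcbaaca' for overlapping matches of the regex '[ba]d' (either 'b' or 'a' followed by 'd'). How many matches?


Pattern: [ba]d means either 'b' or 'a' followed by 'd'.
Scanning 'daaccbcdcbaaca' position-by-position:
  Pos 0: window 'da' -> no
  Pos 1: window 'aa' -> no
  Pos 2: window 'ac' -> no
  Pos 3: window 'cc' -> no
  Pos 4: window 'cb' -> no
  Pos 5: window 'bc' -> no
  Pos 6: window 'cd' -> no
  Pos 7: window 'dc' -> no
  Pos 8: window 'cb' -> no
  Pos 9: window 'ba' -> no
  Pos 10: window 'aa' -> no
  Pos 11: window 'ac' -> no
  Pos 12: window 'ca' -> no
  Pos 13: window 'a' -> no
Total matches: 0

0


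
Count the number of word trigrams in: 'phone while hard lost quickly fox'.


Word trigrams from [6] words:
  Trigram 1: (phone while hard)
  Trigram 2: (while hard lost)
  Trigram 3: (hard lost quickly)
  Trigram 4: (lost quickly fox)
Total word trigrams: 6 - 2 = 4

4


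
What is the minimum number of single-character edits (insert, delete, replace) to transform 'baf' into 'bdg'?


Building DP table for s1='baf' (len 3) and s2='bdg' (len 3):
       b  d  g
    0  1  2  3
  b 1  0  1  2
  a 2  1  1  2
  f 3  2  2  2
Edit distance = dp[3][3] = 2

2


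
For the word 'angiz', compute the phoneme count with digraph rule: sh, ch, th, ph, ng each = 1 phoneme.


Parsing 'angiz' greedily, digraphs first:
  'a' -> vowel phoneme (phonemes so far: 1)
  'ng' -> digraph (1 consonant phoneme) (phonemes so far: 2)
  'i' -> vowel phoneme (phonemes so far: 3)
  'z' -> consonant phoneme (phonemes so far: 4)
Total phonemes: 4

4


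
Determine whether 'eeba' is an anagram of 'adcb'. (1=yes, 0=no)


Sort characters of 'eeba': 'abee'
Sort characters of 'adcb': 'abcd'
Sorted forms differ -> they are NOT anagrams
Result: 0

0


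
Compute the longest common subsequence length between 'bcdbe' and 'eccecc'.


DP table for LCS of 'bcdbe' and 'eccecc':
       e  c  c  e  c  c
    0  0  0  0  0  0  0
  b 0  0  0  0  0  0  0
  c 0  0  1  1  1  1  1
  d 0  0  1  1  1  1  1
  b 0  0  1  1  1  1  1
  e 0  1  1  1  2  2  2
LCS: 'ce'
LCS length = 2

2


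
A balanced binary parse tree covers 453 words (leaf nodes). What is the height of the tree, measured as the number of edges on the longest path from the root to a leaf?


In a balanced binary tree with n leaves the deepest leaf is ceil(log2(n)) edges below the root.
log2(453) = 8.8234
ceil(8.8234) = 9
height (edges) = 9

9


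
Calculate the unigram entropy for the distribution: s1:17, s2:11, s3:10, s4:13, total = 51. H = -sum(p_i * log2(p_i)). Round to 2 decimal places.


Computing entropy H = -sum(p_i * log2(p_i)):
  s1: p = 17/51 = 0.3333, -p*log2(p) = 0.5283
  s2: p = 11/51 = 0.2157, -p*log2(p) = 0.4773
  s3: p = 10/51 = 0.1961, -p*log2(p) = 0.4609
  s4: p = 13/51 = 0.2549, -p*log2(p) = 0.5027
H = sum of terms = 1.9692
Rounded to 2 decimals: 1.97

1.97


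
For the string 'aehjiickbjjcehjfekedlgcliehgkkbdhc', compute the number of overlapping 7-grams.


String 'aehjiickbjjcehjfekedlgcliehgkkbdhc' has length L = 34.
Number of overlapping n-grams = L - n + 1
Substituting: 34 - 7 + 1 = 28

28


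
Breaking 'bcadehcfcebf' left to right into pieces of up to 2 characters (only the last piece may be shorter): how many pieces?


'bcadehcfcebf' has 12 characters.
Chunking with max size 2:
  Chunk 1: 'bc' (positions 0-1)
  Chunk 2: 'ad' (positions 2-3)
  Chunk 3: 'eh' (positions 4-5)
  Chunk 4: 'cf' (positions 6-7)
  Chunk 5: 'ce' (positions 8-9)
  Chunk 6: 'bf' (positions 10-11)
Total chunks: ceil(12 / 2) = 6

6


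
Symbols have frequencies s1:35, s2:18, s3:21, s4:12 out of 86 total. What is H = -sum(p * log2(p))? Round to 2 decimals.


Computing entropy H = -sum(p_i * log2(p_i)):
  s1: p = 35/86 = 0.4070, -p*log2(p) = 0.5278
  s2: p = 18/86 = 0.2093, -p*log2(p) = 0.4723
  s3: p = 21/86 = 0.2442, -p*log2(p) = 0.4967
  s4: p = 12/86 = 0.1395, -p*log2(p) = 0.3965
H = sum of terms = 1.8933
Rounded to 2 decimals: 1.89

1.89


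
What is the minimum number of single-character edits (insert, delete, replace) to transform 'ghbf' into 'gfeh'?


Building DP table for s1='ghbf' (len 4) and s2='gfeh' (len 4):
       g  f  e  h
    0  1  2  3  4
  g 1  0  1  2  3
  h 2  1  1  2  2
  b 3  2  2  2  3
  f 4  3  2  3  3
Edit distance = dp[4][4] = 3

3


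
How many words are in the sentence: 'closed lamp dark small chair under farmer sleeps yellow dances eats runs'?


Counting words by splitting on spaces:
  Word 1: 'closed'
  Word 2: 'lamp'
  Word 3: 'dark'
  Word 4: 'small'
  Word 5: 'chair'
  Word 6: 'under'
  Word 7: 'farmer'
  Word 8: 'sleeps'
  Word 9: 'yellow'
  Word 10: 'dances'
  Word 11: 'eats'
  Word 12: 'runs'
Total words: 12

12


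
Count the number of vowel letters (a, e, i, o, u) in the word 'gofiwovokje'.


Scanning each character of 'gofiwovokje':
  Position 1: 'g' -> consonant (running count: 0)
  Position 2: 'o' -> vowel (running count: 1)
  Position 3: 'f' -> consonant (running count: 1)
  Position 4: 'i' -> vowel (running count: 2)
  Position 5: 'w' -> consonant (running count: 2)
  Position 6: 'o' -> vowel (running count: 3)
  Position 7: 'v' -> consonant (running count: 3)
  Position 8: 'o' -> vowel (running count: 4)
  Position 9: 'k' -> consonant (running count: 4)
  Position 10: 'j' -> consonant (running count: 4)
  Position 11: 'e' -> vowel (running count: 5)
Total vowels: 5

5


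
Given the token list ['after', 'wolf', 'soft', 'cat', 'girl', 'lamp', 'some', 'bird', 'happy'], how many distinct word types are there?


Listing all tokens and tracking unique types:
  Token 1: 'after' -> NEW (unique so far: 1)
  Token 2: 'wolf' -> NEW (unique so far: 2)
  Token 3: 'soft' -> NEW (unique so far: 3)
  Token 4: 'cat' -> NEW (unique so far: 4)
  Token 5: 'girl' -> NEW (unique so far: 5)
  Token 6: 'lamp' -> NEW (unique so far: 6)
  Token 7: 'some' -> NEW (unique so far: 7)
  Token 8: 'bird' -> NEW (unique so far: 8)
  Token 9: 'happy' -> NEW (unique so far: 9)
Unique types: ('after', 'bird', 'cat', 'girl', 'happy', 'lamp', 'soft', 'some', 'wolf')
Vocabulary size: 9

9


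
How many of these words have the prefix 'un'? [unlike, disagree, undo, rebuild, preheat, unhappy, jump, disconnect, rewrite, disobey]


Checking each word for prefix 'un':
  'unlike' -> YES, starts with 'un' (count: 1)
  'disagree' -> no (count: 1)
  'undo' -> YES, starts with 'un' (count: 2)
  'rebuild' -> no (count: 2)
  'preheat' -> no (count: 2)
  'unhappy' -> YES, starts with 'un' (count: 3)
  'jump' -> no (count: 3)
  'disconnect' -> no (count: 3)
  'rewrite' -> no (count: 3)
  'disobey' -> no (count: 3)
Total with prefix 'un': 3

3


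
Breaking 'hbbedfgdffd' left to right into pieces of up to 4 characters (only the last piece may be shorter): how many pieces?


'hbbedfgdffd' has 11 characters.
Chunking with max size 4:
  Chunk 1: 'hbbe' (positions 0-3)
  Chunk 2: 'dfgd' (positions 4-7)
  Chunk 3: 'ffd' (positions 8-10)
Total chunks: ceil(11 / 4) = 3

3


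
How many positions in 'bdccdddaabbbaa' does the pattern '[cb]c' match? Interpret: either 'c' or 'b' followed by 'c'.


Pattern: [cb]c means either 'c' or 'b' followed by 'c'.
Scanning 'bdccdddaabbbaa' position-by-position:
  Pos 0: window 'bd' -> no
  Pos 1: window 'dc' -> no
  Pos 2: window 'cc' -> MATCH
  Pos 3: window 'cd' -> no
  Pos 4: window 'dd' -> no
  Pos 5: window 'dd' -> no
  Pos 6: window 'da' -> no
  Pos 7: window 'aa' -> no
  Pos 8: window 'ab' -> no
  Pos 9: window 'bb' -> no
  Pos 10: window 'bb' -> no
  Pos 11: window 'ba' -> no
  Pos 12: window 'aa' -> no
  Pos 13: window 'a' -> no
Total matches: 1

1


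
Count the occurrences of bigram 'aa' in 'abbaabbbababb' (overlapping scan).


Scanning 'abbaabbbababb' for bigram 'aa':
  Position 0: 'ab' -> no
  Position 1: 'bb' -> no
  Position 2: 'ba' -> no
  Position 3: 'aa' -> MATCH
  Position 4: 'ab' -> no
  Position 5: 'bb' -> no
  Position 6: 'bb' -> no
  Position 7: 'ba' -> no
  Position 8: 'ab' -> no
  Position 9: 'ba' -> no
  Position 10: 'ab' -> no
  Position 11: 'bb' -> no
Total matches: 1

1


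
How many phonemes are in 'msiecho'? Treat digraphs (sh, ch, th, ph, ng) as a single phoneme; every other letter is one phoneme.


Parsing 'msiecho' greedily, digraphs first:
  'm' -> consonant phoneme (phonemes so far: 1)
  's' -> consonant phoneme (phonemes so far: 2)
  'i' -> vowel phoneme (phonemes so far: 3)
  'e' -> vowel phoneme (phonemes so far: 4)
  'ch' -> digraph (1 consonant phoneme) (phonemes so far: 5)
  'o' -> vowel phoneme (phonemes so far: 6)
Total phonemes: 6

6


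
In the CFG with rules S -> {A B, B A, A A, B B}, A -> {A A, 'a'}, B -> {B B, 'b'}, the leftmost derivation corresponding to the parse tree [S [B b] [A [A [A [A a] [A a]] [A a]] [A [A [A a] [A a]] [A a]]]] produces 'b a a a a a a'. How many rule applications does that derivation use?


Every bracketed nonterminal node [X ...] in the tree is produced by exactly one rule application.
Reading the tree off as a leftmost derivation:
  Step 1: S  =>  B A   (applied S -> B A)
  Step 2: B A  =>  b A   (applied B -> b)
  Step 3: b A  =>  b A A   (applied A -> A A)
  Step 4: b A A  =>  b A A A   (applied A -> A A)
  Step 5: b A A A  =>  b A A A A   (applied A -> A A)
  Step 6: b A A A A  =>  b a A A A   (applied A -> a)
  Step 7: b a A A A  =>  b a a A A   (applied A -> a)
  Step 8: b a a A A  =>  b a a a A   (applied A -> a)
  Step 9: b a a a A  =>  b a a a A A   (applied A -> A A)
  Step 10: b a a a A A  =>  b a a a A A A   (applied A -> A A)
  Step 11: b a a a A A A  =>  b a a a a A A   (applied A -> a)
  Step 12: b a a a a A A  =>  b a a a a a A   (applied A -> a)
  Step 13: b a a a a a A  =>  b a a a a a a   (applied A -> a)
Final yield: b a a a a a a
Total rewrite steps: 13

13


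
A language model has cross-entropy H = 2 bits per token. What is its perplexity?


Perplexity formula: PP = 2^H
H = 2
PP = 2^2
Steps: 2^1 = 2, 2^2 = 4
PP = 4

4


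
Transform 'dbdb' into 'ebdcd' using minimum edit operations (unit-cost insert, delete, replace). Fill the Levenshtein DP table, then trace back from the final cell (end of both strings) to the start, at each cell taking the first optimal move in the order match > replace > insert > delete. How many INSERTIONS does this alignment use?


Edit distance = 3. Backtracking from cell (4, 5) with preference match > replace > insert > delete,
then listing the resulting alignment 'dbdb' -> 'ebdcd' left to right:
  Step 1: replace d->e
  Step 2: keep 'b'
  Step 3: keep 'd'
  Step 4: insert 'c' [insertion #1]
  Step 5: replace b->d
Total insertions: 1

1


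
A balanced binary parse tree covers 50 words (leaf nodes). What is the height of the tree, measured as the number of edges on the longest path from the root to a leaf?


In a balanced binary tree with n leaves the deepest leaf is ceil(log2(n)) edges below the root.
log2(50) = 5.6439
ceil(5.6439) = 6
height (edges) = 6

6


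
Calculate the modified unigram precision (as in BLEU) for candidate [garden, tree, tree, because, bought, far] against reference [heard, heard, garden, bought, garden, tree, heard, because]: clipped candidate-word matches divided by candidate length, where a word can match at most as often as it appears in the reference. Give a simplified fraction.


Reference word counts: {'because': 1, 'bought': 1, 'garden': 2, 'heard': 3, 'tree': 1}
Checking each candidate word (with clipping):
  'garden' -> in reference (ref count 2, used 1/2) -> match (matches: 1)
  'tree' -> in reference (ref count 1, used 1/1) -> match (matches: 2)
  'tree' -> ref count 1 already used up (1/1) -> clipped, no match (matches: 2)
  'because' -> in reference (ref count 1, used 1/1) -> match (matches: 3)
  'bought' -> in reference (ref count 1, used 1/1) -> match (matches: 4)
  'far' -> not in reference -> no match (matches: 4)
Clipped matches: 4, Candidate length: 6
Precision = 4/6 = 2/3

2/3


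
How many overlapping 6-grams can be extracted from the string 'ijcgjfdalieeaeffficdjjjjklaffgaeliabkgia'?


String 'ijcgjfdalieeaeffficdjjjjklaffgaeliabkgia' has length L = 40.
Number of overlapping n-grams = L - n + 1
Substituting: 40 - 6 + 1 = 35

35


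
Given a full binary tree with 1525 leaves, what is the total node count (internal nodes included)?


Leaf nodes (terminals): 1525
Internal nodes = n - 1 = 1525 - 1 = 1524
Total = leaves + internal = 1525 + 1524 = 3049

3049


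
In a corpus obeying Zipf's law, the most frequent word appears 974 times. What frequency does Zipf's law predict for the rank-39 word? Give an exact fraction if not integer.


Zipf's law: freq(rank) = f1 / rank
f1 = 974, rank = 39
freq = 974 / 39
GCD(974, 39) = 1
Simplified: 974/39

974/39


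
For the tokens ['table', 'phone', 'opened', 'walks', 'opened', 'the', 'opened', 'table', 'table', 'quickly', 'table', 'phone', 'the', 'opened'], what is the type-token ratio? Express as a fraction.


Tokens: 14
Unique types: ('opened', 'phone', 'quickly', 'table', 'the', 'walks') = 6
TTR = 6/14
Simplify: divide both by 2 -> 3/7
TTR = 3/7

3/7


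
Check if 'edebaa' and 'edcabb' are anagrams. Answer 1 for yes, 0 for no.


Sort characters of 'edebaa': 'aabdee'
Sort characters of 'edcabb': 'abbcde'
Sorted forms differ -> they are NOT anagrams
Result: 0

0


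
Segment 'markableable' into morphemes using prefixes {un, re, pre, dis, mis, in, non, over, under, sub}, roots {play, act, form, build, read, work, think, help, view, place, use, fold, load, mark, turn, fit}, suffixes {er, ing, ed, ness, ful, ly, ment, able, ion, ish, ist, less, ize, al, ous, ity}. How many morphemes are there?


Segmenting 'markableable' against the inventory:
  'mark' -> root (morpheme 1)
  'able' -> suffix (morpheme 2)
  'able' -> suffix (morpheme 3)
Total morphemes: 3

3


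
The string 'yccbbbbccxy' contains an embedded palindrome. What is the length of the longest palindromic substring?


Scanning 'yccbbbbccxy' for palindromic substrings.
Substring at positions 1-8: 'ccbbbbcc'.
Check: reverse('ccbbbbcc') = 'ccbbbbcc' -> palindrome confirmed.
Neighbouring characters ('y' / 'x') break symmetry, so it cannot extend further.
No longer palindromic substring exists; longest length = 8

8


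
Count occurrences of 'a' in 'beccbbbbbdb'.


Scanning 'beccbbbbbdb' for 'a':
  No matches found.
Total occurrences of 'a': 0

0


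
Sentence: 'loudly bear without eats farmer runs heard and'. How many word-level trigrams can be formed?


Word trigrams from [8] words:
  Trigram 1: (loudly bear without)
  Trigram 2: (bear without eats)
  Trigram 3: (without eats farmer)
  Trigram 4: (eats farmer runs)
  Trigram 5: (farmer runs heard)
  Trigram 6: (runs heard and)
Total word trigrams: 8 - 2 = 6

6


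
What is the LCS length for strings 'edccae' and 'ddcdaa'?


DP table for LCS of 'edccae' and 'ddcdaa':
       d  d  c  d  a  a
    0  0  0  0  0  0  0
  e 0  0  0  0  0  0  0
  d 0  1  1  1  1  1  1
  c 0  1  1  2  2  2  2
  c 0  1  1  2  2  2  2
  a 0  1  1  2  2  3  3
  e 0  1  1  2  2  3  3
LCS: 'dca'
LCS length = 3

3


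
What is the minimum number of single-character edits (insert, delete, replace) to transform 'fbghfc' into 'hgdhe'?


Building DP table for s1='fbghfc' (len 6) and s2='hgdhe' (len 5):
       h  g  d  h  e
    0  1  2  3  4  5
  f 1  1  2  3  4  5
  b 2  2  2  3  4  5
  g 3  3  2  3  4  5
  h 4  3  3  3  3  4
  f 5  4  4  4  4  4
  c 6  5  5  5  5  5
Edit distance = dp[6][5] = 5

5


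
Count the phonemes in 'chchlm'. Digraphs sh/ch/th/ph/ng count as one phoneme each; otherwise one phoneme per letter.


Parsing 'chchlm' greedily, digraphs first:
  'ch' -> digraph (1 consonant phoneme) (phonemes so far: 1)
  'ch' -> digraph (1 consonant phoneme) (phonemes so far: 2)
  'l' -> consonant phoneme (phonemes so far: 3)
  'm' -> consonant phoneme (phonemes so far: 4)
Total phonemes: 4

4


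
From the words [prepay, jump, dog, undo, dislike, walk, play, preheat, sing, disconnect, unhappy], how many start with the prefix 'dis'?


Checking each word for prefix 'dis':
  'prepay' -> no (count: 0)
  'jump' -> no (count: 0)
  'dog' -> no (count: 0)
  'undo' -> no (count: 0)
  'dislike' -> YES, starts with 'dis' (count: 1)
  'walk' -> no (count: 1)
  'play' -> no (count: 1)
  'preheat' -> no (count: 1)
  'sing' -> no (count: 1)
  'disconnect' -> YES, starts with 'dis' (count: 2)
  'unhappy' -> no (count: 2)
Total with prefix 'dis': 2

2


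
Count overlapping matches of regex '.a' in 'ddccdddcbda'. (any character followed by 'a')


Pattern: .a means any character followed by 'a'.
Scanning 'ddccdddcbda' position-by-position:
  Pos 0: window 'dd' -> no
  Pos 1: window 'dc' -> no
  Pos 2: window 'cc' -> no
  Pos 3: window 'cd' -> no
  Pos 4: window 'dd' -> no
  Pos 5: window 'dd' -> no
  Pos 6: window 'dc' -> no
  Pos 7: window 'cb' -> no
  Pos 8: window 'bd' -> no
  Pos 9: window 'da' -> MATCH
  Pos 10: window 'a' -> no
Total matches: 1

1


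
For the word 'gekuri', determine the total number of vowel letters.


Scanning each character of 'gekuri':
  Position 1: 'g' -> consonant (running count: 0)
  Position 2: 'e' -> vowel (running count: 1)
  Position 3: 'k' -> consonant (running count: 1)
  Position 4: 'u' -> vowel (running count: 2)
  Position 5: 'r' -> consonant (running count: 2)
  Position 6: 'i' -> vowel (running count: 3)
Total vowels: 3

3


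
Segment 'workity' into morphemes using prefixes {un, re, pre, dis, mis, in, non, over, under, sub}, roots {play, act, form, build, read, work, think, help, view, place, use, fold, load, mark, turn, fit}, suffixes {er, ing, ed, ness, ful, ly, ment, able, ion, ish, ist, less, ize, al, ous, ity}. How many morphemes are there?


Segmenting 'workity' against the inventory:
  'work' -> root (morpheme 1)
  'ity' -> suffix (morpheme 2)
Total morphemes: 2

2


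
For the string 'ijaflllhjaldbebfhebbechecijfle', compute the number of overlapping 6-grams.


String 'ijaflllhjaldbebfhebbechecijfle' has length L = 30.
Number of overlapping n-grams = L - n + 1
Substituting: 30 - 6 + 1 = 25

25


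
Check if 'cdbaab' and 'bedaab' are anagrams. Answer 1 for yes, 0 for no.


Sort characters of 'cdbaab': 'aabbcd'
Sort characters of 'bedaab': 'aabbde'
Sorted forms differ -> they are NOT anagrams
Result: 0

0


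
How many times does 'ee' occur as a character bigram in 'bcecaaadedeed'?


Scanning 'bcecaaadedeed' for bigram 'ee':
  Position 0: 'bc' -> no
  Position 1: 'ce' -> no
  Position 2: 'ec' -> no
  Position 3: 'ca' -> no
  Position 4: 'aa' -> no
  Position 5: 'aa' -> no
  Position 6: 'ad' -> no
  Position 7: 'de' -> no
  Position 8: 'ed' -> no
  Position 9: 'de' -> no
  Position 10: 'ee' -> MATCH
  Position 11: 'ed' -> no
Total matches: 1

1


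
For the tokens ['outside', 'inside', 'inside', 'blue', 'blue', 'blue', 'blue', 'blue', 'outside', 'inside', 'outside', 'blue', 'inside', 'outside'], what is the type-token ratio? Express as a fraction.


Tokens: 14
Unique types: ('blue', 'inside', 'outside') = 3
TTR = 3/14
Already in lowest terms.

3/14


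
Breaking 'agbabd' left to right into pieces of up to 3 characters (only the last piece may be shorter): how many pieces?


'agbabd' has 6 characters.
Chunking with max size 3:
  Chunk 1: 'agb' (positions 0-2)
  Chunk 2: 'abd' (positions 3-5)
Total chunks: ceil(6 / 3) = 2

2


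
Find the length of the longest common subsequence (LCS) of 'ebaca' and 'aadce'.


DP table for LCS of 'ebaca' and 'aadce':
       a  a  d  c  e
    0  0  0  0  0  0
  e 0  0  0  0  0  1
  b 0  0  0  0  0  1
  a 0  1  1  1  1  1
  c 0  1  1  1  2  2
  a 0  1  2  2  2  2
LCS: 'ac'
LCS length = 2

2


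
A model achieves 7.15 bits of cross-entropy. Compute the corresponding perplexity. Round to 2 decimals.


Perplexity formula: PP = 2^H
H = 7.15
PP = 2^7.15
Decompose: 2^7.15 = 2^7 * 2^0.15
2^7 = 128, 2^0.15 ~ 1.1095695
PP ~ 128 * 1.1095695 = 142.0248960
Rounded to 2 decimals: 142.02

142.02


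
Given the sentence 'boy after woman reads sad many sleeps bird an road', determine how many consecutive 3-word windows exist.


Word trigrams from [10] words:
  Trigram 1: (boy after woman)
  Trigram 2: (after woman reads)
  Trigram 3: (woman reads sad)
  Trigram 4: (reads sad many)
  Trigram 5: (sad many sleeps)
  Trigram 6: (many sleeps bird)
  Trigram 7: (sleeps bird an)
  Trigram 8: (bird an road)
Total word trigrams: 10 - 2 = 8

8


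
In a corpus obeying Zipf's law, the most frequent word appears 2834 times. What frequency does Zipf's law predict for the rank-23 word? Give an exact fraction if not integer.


Zipf's law: freq(rank) = f1 / rank
f1 = 2834, rank = 23
freq = 2834 / 23
GCD(2834, 23) = 1
Simplified: 2834/23

2834/23


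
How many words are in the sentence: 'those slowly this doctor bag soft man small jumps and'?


Counting words by splitting on spaces:
  Word 1: 'those'
  Word 2: 'slowly'
  Word 3: 'this'
  Word 4: 'doctor'
  Word 5: 'bag'
  Word 6: 'soft'
  Word 7: 'man'
  Word 8: 'small'
  Word 9: 'jumps'
  Word 10: 'and'
Total words: 10

10


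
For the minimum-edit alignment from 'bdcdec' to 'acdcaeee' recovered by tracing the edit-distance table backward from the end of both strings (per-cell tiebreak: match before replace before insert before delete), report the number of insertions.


Edit distance = 5. Backtracking from cell (6, 8) with preference match > replace > insert > delete,
then listing the resulting alignment 'bdcdec' -> 'acdcaeee' left to right:
  Step 1: insert 'a' [insertion #1]
  Step 2: replace b->c
  Step 3: keep 'd'
  Step 4: keep 'c'
  Step 5: insert 'a' [insertion #2]
  Step 6: replace d->e
  Step 7: keep 'e'
  Step 8: replace c->e
Total insertions: 2

2


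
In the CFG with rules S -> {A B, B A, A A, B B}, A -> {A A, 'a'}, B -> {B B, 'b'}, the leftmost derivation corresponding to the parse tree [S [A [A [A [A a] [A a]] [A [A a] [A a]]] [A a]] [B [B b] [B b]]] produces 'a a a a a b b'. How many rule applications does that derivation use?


Every bracketed nonterminal node [X ...] in the tree is produced by exactly one rule application.
Reading the tree off as a leftmost derivation:
  Step 1: S  =>  A B   (applied S -> A B)
  Step 2: A B  =>  A A B   (applied A -> A A)
  Step 3: A A B  =>  A A A B   (applied A -> A A)
  Step 4: A A A B  =>  A A A A B   (applied A -> A A)
  Step 5: A A A A B  =>  a A A A B   (applied A -> a)
  Step 6: a A A A B  =>  a a A A B   (applied A -> a)
  Step 7: a a A A B  =>  a a A A A B   (applied A -> A A)
  Step 8: a a A A A B  =>  a a a A A B   (applied A -> a)
  Step 9: a a a A A B  =>  a a a a A B   (applied A -> a)
  Step 10: a a a a A B  =>  a a a a a B   (applied A -> a)
  Step 11: a a a a a B  =>  a a a a a B B   (applied B -> B B)
  Step 12: a a a a a B B  =>  a a a a a b B   (applied B -> b)
  Step 13: a a a a a b B  =>  a a a a a b b   (applied B -> b)
Final yield: a a a a a b b
Total rewrite steps: 13

13


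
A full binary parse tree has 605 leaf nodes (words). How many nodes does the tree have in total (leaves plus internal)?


Leaf nodes (terminals): 605
Internal nodes = n - 1 = 605 - 1 = 604
Total = leaves + internal = 605 + 604 = 1209

1209


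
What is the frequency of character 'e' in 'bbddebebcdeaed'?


Scanning 'bbddebebcdeaed' for 'e':
  Position 4: 'e' -> MATCH (count: 1)
  Position 6: 'e' -> MATCH (count: 2)
  Position 10: 'e' -> MATCH (count: 3)
  Position 12: 'e' -> MATCH (count: 4)
Total occurrences of 'e': 4

4


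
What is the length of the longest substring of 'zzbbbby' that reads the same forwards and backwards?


Scanning 'zzbbbby' for palindromic substrings.
Substring at positions 2-5: 'bbbb'.
Check: reverse('bbbb') = 'bbbb' -> palindrome confirmed.
Neighbouring characters ('z' / 'y') break symmetry, so it cannot extend further.
No longer palindromic substring exists; longest length = 4

4


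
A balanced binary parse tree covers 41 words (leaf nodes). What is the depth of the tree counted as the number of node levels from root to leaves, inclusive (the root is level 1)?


In a balanced binary tree with n leaves the deepest leaf is ceil(log2(n)) edges below the root,
so counting node levels inclusive of root and leaves gives ceil(log2(n)) + 1 levels.
log2(41) = 5.3576
ceil(5.3576) = 6
levels = 6 + 1 = 7

7


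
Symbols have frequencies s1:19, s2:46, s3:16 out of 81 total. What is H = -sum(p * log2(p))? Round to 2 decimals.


Computing entropy H = -sum(p_i * log2(p_i)):
  s1: p = 19/81 = 0.2346, -p*log2(p) = 0.4907
  s2: p = 46/81 = 0.5679, -p*log2(p) = 0.4636
  s3: p = 16/81 = 0.1975, -p*log2(p) = 0.4622
H = sum of terms = 1.4165
Rounded to 2 decimals: 1.42

1.42


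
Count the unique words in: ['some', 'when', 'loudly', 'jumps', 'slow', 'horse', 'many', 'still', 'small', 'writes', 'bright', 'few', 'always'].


Listing all tokens and tracking unique types:
  Token 1: 'some' -> NEW (unique so far: 1)
  Token 2: 'when' -> NEW (unique so far: 2)
  Token 3: 'loudly' -> NEW (unique so far: 3)
  Token 4: 'jumps' -> NEW (unique so far: 4)
  Token 5: 'slow' -> NEW (unique so far: 5)
  Token 6: 'horse' -> NEW (unique so far: 6)
  Token 7: 'many' -> NEW (unique so far: 7)
  Token 8: 'still' -> NEW (unique so far: 8)
  Token 9: 'small' -> NEW (unique so far: 9)
  Token 10: 'writes' -> NEW (unique so far: 10)
  Token 11: 'bright' -> NEW (unique so far: 11)
  Token 12: 'few' -> NEW (unique so far: 12)
  Token 13: 'always' -> NEW (unique so far: 13)
Unique types: ('always', 'bright', 'few', 'horse', 'jumps', 'loudly', 'many', 'slow', 'small', 'some', 'still', 'when', 'writes')
Vocabulary size: 13

13


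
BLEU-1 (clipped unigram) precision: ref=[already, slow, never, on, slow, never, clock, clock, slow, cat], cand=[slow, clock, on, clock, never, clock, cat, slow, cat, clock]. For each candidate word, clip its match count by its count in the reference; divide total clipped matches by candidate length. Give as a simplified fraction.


Reference word counts: {'already': 1, 'cat': 1, 'clock': 2, 'never': 2, 'on': 1, 'slow': 3}
Checking each candidate word (with clipping):
  'slow' -> in reference (ref count 3, used 1/3) -> match (matches: 1)
  'clock' -> in reference (ref count 2, used 1/2) -> match (matches: 2)
  'on' -> in reference (ref count 1, used 1/1) -> match (matches: 3)
  'clock' -> in reference (ref count 2, used 2/2) -> match (matches: 4)
  'never' -> in reference (ref count 2, used 1/2) -> match (matches: 5)
  'clock' -> ref count 2 already used up (2/2) -> clipped, no match (matches: 5)
  'cat' -> in reference (ref count 1, used 1/1) -> match (matches: 6)
  'slow' -> in reference (ref count 3, used 2/3) -> match (matches: 7)
  'cat' -> ref count 1 already used up (1/1) -> clipped, no match (matches: 7)
  'clock' -> ref count 2 already used up (2/2) -> clipped, no match (matches: 7)
Clipped matches: 7, Candidate length: 10
Precision = 7/10

7/10
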